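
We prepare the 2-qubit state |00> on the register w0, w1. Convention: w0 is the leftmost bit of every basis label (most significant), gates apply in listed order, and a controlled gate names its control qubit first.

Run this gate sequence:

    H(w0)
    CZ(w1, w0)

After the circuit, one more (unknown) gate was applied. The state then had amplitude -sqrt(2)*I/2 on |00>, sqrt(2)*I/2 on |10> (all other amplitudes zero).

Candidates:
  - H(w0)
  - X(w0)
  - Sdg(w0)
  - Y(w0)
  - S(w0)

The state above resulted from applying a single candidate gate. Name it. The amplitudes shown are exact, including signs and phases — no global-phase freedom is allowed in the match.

The unique candidate consistent with the amplitudes is Y(w0).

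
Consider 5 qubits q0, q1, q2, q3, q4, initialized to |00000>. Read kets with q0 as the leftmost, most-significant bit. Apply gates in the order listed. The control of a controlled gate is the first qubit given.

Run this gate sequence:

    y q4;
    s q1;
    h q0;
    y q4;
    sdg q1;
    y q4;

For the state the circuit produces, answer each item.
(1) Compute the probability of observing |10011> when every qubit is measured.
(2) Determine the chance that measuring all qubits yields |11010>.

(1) The probability of measuring |10011> is 0.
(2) Outcome |11010> occurs with probability 0.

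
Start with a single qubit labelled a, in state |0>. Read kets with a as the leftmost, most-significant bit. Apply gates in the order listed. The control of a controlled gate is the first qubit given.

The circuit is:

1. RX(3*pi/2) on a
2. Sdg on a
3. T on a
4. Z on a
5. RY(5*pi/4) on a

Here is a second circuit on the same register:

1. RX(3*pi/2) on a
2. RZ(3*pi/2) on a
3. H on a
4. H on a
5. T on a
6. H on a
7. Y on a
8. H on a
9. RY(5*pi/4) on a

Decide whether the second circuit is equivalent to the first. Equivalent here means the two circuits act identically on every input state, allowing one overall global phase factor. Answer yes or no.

No — the two circuits implement different unitaries, even allowing a global phase.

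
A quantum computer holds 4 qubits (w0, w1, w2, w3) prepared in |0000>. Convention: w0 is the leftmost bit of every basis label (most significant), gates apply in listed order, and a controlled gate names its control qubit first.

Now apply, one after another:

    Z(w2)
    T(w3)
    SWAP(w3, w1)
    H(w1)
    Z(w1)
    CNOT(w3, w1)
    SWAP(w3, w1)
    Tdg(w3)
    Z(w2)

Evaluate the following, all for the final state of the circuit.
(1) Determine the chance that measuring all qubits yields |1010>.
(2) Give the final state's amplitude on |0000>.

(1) The probability of measuring |1010> is 0.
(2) |0000> carries amplitude sqrt(2)/2 in the final state.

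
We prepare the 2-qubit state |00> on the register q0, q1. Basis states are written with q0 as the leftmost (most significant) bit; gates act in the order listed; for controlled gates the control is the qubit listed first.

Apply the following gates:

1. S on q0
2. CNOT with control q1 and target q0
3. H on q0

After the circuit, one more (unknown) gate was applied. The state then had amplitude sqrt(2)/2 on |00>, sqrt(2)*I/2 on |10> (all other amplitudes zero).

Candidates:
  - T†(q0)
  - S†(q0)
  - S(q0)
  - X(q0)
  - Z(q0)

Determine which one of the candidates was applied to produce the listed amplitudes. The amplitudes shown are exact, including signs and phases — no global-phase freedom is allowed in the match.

The unique candidate consistent with the amplitudes is S(q0).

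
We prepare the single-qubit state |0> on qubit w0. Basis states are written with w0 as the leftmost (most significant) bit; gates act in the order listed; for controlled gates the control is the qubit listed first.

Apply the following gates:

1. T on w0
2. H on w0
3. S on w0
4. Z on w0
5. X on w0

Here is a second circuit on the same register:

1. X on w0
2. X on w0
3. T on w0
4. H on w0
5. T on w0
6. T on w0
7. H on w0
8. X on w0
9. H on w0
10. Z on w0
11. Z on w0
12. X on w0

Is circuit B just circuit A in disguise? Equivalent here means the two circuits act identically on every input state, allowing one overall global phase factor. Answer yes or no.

Yes: on every input state the two circuits agree up to one overall phase factor.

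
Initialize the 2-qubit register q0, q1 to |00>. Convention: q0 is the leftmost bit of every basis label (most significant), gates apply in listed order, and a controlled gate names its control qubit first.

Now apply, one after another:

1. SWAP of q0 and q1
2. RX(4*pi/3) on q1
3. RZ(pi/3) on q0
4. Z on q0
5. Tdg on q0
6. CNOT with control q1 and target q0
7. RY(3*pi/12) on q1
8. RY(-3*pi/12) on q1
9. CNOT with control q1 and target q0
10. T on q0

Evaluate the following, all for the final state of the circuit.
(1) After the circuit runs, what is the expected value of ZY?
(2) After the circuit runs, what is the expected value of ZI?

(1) The expectation value of ZY is sqrt(3)/2. Key observation: the block from step 5 through step 10 cancels to the identity and can be dropped.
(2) The observable ZI averages to 1.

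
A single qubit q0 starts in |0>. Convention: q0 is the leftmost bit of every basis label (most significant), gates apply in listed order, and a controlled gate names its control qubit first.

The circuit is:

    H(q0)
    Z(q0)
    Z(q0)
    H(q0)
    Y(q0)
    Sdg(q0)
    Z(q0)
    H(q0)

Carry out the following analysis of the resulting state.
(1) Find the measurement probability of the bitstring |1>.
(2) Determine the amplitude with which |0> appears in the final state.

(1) Outcome |1> occurs with probability 1/2.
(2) The final state's coefficient on |0> equals -sqrt(2)/2.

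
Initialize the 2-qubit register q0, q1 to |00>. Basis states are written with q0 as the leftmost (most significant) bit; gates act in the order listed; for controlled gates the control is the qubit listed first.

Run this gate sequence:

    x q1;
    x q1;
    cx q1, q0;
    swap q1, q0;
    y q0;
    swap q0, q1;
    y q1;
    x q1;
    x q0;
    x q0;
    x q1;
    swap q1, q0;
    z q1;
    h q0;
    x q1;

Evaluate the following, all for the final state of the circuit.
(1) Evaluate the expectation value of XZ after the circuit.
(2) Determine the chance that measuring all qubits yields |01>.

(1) The observable XZ averages to -1. Key observation: steps 8-11 multiply out to the identity, so the circuit reduces to the remaining gates.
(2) Outcome |01> occurs with probability 1/2.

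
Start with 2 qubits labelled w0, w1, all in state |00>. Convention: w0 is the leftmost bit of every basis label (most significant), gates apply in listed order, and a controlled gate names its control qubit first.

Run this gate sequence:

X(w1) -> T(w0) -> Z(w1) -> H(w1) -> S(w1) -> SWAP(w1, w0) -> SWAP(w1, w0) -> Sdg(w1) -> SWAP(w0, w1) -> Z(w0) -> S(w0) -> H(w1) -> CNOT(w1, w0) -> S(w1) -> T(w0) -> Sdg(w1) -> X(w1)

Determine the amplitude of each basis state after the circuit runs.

After the circuit, the state carries amplitude -I/2 on |00>, -1/2 on |01>, -exp(I*pi/4)/2 on |10>, -exp(3*I*pi/4)/2 on |11>. Key observation: steps 5-8 multiply out to the identity, so the circuit reduces to the remaining gates.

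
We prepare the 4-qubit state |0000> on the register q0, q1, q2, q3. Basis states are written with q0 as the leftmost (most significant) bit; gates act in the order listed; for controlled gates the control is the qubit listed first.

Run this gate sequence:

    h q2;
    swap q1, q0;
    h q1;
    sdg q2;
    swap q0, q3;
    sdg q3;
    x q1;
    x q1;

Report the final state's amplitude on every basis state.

After the circuit, the state carries amplitude 1/2 on |0000>, -I/2 on |0010>, 1/2 on |0100>, -I/2 on |0110>, and 0 on every other basis state.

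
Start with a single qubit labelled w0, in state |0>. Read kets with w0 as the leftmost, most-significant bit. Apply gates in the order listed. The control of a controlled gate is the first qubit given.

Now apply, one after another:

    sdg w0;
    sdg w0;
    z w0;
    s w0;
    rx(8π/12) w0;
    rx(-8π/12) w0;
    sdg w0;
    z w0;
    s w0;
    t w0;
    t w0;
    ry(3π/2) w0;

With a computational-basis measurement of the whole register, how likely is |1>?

Outcome |1> occurs with probability 1/2. Key observation: gates 2-9 undo each other exactly, leaving only the rest of the circuit to track.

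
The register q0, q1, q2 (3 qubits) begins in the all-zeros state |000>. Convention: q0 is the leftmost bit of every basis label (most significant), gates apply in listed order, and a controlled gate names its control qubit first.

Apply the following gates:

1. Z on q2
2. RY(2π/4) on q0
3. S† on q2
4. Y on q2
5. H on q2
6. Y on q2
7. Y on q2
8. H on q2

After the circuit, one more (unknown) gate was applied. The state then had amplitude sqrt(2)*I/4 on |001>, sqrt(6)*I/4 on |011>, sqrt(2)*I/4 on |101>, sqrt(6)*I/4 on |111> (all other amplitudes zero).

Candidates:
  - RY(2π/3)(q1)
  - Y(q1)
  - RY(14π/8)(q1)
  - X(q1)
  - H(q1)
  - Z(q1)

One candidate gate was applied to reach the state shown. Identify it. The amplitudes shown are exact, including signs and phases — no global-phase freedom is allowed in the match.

It was RY(2π/3)(q1) that produced the state shown. Key observation: the block from step 5 through step 8 cancels to the identity and can be dropped.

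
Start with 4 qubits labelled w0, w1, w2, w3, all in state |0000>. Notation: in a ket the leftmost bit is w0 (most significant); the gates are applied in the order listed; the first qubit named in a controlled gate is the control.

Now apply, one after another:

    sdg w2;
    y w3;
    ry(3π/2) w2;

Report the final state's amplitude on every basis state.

After the circuit, the state carries amplitude -sqrt(2)*I/2 on |0001>, sqrt(2)*I/2 on |0011>, and 0 on every other basis state.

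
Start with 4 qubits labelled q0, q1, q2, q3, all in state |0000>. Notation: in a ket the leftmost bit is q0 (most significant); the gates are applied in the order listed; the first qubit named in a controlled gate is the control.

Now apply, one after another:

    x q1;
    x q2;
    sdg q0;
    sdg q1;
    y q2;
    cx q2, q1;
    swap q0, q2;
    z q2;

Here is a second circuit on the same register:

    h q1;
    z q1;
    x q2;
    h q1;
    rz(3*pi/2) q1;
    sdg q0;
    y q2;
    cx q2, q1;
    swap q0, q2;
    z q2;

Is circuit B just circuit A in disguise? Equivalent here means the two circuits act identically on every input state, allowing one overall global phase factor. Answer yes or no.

Yes — the two circuits implement the same unitary up to a global phase.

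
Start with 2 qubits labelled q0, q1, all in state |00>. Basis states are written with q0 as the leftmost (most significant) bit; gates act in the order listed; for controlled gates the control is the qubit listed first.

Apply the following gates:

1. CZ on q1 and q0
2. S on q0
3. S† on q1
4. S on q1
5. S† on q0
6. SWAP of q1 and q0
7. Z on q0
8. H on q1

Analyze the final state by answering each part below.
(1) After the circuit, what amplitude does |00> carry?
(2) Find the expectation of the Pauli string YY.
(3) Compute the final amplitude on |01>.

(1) The amplitude on |00> is sqrt(2)/2.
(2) The expectation value of YY is 0.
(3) |01> carries amplitude sqrt(2)/2 in the final state.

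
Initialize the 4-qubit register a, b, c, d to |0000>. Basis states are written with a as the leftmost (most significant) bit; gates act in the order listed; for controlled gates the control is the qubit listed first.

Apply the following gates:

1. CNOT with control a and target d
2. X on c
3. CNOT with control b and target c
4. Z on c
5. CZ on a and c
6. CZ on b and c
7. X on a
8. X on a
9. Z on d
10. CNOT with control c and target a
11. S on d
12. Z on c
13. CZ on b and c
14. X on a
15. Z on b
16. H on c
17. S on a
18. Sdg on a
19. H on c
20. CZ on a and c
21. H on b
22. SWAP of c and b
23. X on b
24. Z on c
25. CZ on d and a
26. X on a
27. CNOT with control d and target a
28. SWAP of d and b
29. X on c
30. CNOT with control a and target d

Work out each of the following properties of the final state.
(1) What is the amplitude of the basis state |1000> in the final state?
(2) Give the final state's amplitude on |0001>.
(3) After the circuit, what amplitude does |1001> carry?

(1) |1000> carries amplitude 0 in the final state. Key observation: steps 16-19 multiply out to the identity, so the circuit reduces to the remaining gates.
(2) The final state's coefficient on |0001> equals 0.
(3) |1001> carries amplitude -sqrt(2)/2 in the final state.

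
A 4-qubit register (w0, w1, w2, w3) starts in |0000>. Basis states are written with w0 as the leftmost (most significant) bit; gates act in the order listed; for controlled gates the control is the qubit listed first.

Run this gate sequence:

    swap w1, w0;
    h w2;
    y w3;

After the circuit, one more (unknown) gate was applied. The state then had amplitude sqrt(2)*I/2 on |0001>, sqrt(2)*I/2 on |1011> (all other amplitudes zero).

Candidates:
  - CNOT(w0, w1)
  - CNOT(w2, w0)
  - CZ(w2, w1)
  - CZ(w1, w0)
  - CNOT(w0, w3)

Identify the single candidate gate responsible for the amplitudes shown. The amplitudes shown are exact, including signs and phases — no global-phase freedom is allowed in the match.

The applied gate was CNOT(w2, w0).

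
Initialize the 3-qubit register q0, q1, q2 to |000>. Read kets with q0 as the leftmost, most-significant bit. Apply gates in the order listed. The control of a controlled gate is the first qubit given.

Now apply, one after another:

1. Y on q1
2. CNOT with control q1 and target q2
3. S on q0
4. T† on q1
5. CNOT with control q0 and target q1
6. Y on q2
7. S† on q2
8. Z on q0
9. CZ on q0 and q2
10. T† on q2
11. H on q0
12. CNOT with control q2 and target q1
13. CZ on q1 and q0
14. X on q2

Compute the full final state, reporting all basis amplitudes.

The final amplitudes are -sqrt(2)*exp(3*I*pi/4)/2 on |011>, sqrt(2)*exp(3*I*pi/4)/2 on |111>, and 0 on every other basis state.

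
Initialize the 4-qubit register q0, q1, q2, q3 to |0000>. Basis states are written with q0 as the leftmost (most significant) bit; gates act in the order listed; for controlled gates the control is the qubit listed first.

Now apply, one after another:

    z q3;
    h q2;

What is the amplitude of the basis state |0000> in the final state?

The amplitude on |0000> is sqrt(2)/2.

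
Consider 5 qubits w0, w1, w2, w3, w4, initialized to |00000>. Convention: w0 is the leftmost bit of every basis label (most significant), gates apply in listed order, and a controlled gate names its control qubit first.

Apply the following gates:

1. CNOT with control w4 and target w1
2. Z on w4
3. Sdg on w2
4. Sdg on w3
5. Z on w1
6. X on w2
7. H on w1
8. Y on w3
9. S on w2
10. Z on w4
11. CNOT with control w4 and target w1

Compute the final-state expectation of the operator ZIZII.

In the final state, ZIZII has expectation -1.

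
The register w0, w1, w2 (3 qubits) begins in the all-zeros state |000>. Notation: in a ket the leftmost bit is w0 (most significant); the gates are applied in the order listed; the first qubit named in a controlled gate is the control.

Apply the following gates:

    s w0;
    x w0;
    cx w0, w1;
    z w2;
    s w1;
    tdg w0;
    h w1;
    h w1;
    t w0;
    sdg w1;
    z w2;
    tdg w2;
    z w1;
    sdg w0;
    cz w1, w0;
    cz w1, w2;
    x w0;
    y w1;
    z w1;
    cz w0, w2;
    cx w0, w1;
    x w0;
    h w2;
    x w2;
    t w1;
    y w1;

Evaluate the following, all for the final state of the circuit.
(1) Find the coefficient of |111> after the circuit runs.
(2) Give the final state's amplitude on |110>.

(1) The final state's coefficient on |111> equals -sqrt(2)*I/2. Key observation: gates 4-11 undo each other exactly, leaving only the rest of the circuit to track.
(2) The final state's coefficient on |110> equals -sqrt(2)*I/2.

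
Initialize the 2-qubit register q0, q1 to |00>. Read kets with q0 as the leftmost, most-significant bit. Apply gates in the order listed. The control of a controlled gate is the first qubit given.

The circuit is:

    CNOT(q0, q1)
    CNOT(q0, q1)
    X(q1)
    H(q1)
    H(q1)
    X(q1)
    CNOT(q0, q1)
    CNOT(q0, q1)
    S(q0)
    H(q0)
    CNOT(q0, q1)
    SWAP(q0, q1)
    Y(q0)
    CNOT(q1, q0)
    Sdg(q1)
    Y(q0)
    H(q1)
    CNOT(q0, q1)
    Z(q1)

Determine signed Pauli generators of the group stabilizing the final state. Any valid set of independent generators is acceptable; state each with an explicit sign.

The final state is stabilized by the group generated by +IY, +ZI; other independent generating sets are equally valid. Key observation: steps 1-8 multiply out to the identity, so the circuit reduces to the remaining gates.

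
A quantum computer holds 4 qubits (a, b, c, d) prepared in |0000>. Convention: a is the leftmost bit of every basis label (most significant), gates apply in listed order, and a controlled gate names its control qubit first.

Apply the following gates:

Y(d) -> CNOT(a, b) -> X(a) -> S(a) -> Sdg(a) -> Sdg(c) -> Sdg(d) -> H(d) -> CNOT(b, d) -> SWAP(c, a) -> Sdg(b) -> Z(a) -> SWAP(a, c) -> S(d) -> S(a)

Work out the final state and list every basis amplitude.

The resulting statevector has amplitude sqrt(2)*I/2 on |1000>, sqrt(2)/2 on |1001>, and 0 on every other basis state.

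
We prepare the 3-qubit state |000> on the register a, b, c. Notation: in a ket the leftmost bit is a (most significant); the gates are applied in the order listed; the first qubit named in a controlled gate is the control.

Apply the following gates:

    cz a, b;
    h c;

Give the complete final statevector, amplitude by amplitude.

The resulting statevector has amplitude sqrt(2)/2 on |000>, sqrt(2)/2 on |001>, and 0 on every other basis state.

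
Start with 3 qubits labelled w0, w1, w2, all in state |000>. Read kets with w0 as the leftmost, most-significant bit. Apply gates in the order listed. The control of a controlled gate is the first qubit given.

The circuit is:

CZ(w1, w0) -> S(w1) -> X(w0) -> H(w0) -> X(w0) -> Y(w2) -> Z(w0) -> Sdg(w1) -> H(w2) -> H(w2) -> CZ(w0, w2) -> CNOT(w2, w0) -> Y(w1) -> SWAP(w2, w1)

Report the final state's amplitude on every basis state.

The resulting statevector has amplitude -sqrt(2)/2 on |011>, sqrt(2)/2 on |111>, and 0 on every other basis state.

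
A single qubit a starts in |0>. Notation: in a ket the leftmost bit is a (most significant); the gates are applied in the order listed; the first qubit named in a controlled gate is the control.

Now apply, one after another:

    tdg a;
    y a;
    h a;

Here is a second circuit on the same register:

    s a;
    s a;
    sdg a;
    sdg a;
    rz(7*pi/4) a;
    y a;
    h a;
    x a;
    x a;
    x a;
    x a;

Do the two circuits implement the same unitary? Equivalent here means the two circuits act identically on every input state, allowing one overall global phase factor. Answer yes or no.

Yes, they are equivalent — the unitaries differ by at most a global phase.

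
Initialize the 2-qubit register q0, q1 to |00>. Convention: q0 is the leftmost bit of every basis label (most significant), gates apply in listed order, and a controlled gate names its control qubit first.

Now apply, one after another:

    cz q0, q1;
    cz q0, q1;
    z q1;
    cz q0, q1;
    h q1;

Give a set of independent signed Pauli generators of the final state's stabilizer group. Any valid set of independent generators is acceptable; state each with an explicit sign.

The stabilizer group can be generated by +IX, +ZI, among other valid generating sets.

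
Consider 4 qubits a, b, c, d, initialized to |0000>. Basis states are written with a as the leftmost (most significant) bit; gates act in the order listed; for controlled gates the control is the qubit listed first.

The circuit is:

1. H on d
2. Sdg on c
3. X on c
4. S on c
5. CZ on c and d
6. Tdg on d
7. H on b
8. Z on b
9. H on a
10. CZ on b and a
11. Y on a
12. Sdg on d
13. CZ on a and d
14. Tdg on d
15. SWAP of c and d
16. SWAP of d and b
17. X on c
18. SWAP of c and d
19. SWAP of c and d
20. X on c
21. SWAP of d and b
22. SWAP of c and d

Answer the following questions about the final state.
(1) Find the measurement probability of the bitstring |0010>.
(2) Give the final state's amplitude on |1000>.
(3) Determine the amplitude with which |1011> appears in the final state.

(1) Outcome |0010> occurs with probability 1/8. Key observation: the block from step 15 through step 22 cancels to the identity and can be dropped.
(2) The amplitude on |1000> is 0.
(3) The final state's coefficient on |1011> equals sqrt(2)/4.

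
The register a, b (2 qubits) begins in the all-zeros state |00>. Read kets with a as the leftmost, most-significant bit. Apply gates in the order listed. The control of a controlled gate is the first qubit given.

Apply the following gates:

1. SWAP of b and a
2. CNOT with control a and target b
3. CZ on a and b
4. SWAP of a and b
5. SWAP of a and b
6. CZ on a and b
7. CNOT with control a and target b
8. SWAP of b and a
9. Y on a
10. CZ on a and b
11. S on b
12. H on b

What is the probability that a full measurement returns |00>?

A full measurement returns |00> with probability 0.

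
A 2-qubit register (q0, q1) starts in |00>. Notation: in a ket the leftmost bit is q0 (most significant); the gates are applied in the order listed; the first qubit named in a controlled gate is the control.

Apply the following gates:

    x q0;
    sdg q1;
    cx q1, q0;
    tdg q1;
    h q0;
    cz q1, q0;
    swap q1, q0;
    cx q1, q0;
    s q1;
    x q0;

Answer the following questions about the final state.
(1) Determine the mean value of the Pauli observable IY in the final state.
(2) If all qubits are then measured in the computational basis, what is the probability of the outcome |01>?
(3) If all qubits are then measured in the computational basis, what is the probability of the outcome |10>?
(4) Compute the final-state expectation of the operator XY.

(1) The expectation value of IY is 0.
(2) A full measurement returns |01> with probability 1/2.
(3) A full measurement returns |10> with probability 1/2.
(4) The expectation value of XY is -1.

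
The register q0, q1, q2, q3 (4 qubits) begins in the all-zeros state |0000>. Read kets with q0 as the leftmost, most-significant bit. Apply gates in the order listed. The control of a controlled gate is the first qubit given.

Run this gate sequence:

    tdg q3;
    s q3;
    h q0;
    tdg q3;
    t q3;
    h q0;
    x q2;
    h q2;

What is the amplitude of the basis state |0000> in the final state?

The amplitude on |0000> is sqrt(2)/2. Key observation: the block from step 3 through step 6 cancels to the identity and can be dropped.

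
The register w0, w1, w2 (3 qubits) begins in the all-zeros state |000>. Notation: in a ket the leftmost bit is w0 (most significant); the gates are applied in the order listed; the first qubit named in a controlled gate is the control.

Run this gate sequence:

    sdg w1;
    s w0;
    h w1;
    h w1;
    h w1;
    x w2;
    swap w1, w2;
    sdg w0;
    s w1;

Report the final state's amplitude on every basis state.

The final amplitudes are sqrt(2)*I/2 on |010>, sqrt(2)*I/2 on |011>, and 0 on every other basis state.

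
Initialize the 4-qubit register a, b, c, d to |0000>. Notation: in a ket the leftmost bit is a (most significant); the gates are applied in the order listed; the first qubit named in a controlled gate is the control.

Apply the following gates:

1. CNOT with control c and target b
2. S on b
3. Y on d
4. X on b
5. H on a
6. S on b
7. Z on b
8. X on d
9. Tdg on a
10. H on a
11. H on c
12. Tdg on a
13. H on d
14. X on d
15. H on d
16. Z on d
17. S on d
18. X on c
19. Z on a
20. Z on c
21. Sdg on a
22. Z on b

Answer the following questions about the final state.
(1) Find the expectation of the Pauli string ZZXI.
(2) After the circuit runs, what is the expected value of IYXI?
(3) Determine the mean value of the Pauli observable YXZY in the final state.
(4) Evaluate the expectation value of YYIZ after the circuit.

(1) The expectation value of ZZXI is sqrt(2)/2. Key observation: gates 13-16 undo each other exactly, leaving only the rest of the circuit to track.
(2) In the final state, IYXI has expectation 0.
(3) In the final state, YXZY has expectation 0.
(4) In the final state, YYIZ has expectation 0.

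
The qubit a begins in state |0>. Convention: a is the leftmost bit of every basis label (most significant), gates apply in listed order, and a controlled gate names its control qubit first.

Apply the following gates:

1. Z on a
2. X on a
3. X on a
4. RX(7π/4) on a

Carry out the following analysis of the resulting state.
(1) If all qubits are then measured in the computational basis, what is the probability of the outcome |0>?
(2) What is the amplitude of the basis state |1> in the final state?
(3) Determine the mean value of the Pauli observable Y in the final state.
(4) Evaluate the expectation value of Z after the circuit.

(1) The probability of measuring |0> is sqrt(2)/4 + 1/2. Key observation: gates 2-3 undo each other exactly, leaving only the rest of the circuit to track.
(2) |1> carries amplitude -I*sqrt(2 - sqrt(2))/2 in the final state.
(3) The observable Y averages to sqrt(2)/2.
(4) The expectation value of Z is sqrt(2)/2.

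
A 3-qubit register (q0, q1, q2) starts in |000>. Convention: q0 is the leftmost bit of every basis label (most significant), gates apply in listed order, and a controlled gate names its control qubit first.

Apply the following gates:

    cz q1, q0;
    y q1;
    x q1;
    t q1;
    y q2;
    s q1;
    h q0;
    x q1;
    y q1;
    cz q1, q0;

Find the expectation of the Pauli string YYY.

The expectation value of YYY is 0.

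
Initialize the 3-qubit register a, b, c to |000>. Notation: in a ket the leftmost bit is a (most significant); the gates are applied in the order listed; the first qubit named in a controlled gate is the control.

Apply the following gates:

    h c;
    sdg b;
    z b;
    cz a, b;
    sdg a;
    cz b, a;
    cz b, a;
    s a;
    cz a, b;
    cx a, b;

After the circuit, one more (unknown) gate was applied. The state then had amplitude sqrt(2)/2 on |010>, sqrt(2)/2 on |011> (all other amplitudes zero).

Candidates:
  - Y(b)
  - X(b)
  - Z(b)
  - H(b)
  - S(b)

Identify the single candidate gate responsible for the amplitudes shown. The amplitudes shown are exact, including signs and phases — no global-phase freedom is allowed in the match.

It was X(b) that produced the state shown. Key observation: gates 4-9 undo each other exactly, leaving only the rest of the circuit to track.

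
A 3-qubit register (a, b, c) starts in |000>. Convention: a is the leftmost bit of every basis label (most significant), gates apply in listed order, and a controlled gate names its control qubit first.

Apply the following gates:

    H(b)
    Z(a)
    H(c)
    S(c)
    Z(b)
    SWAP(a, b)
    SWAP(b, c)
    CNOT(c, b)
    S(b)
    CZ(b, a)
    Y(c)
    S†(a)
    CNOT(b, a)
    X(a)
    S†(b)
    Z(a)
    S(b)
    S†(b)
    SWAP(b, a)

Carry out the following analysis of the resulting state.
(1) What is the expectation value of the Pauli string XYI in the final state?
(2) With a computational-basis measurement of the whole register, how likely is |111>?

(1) The expectation value of XYI is 1.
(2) A full measurement returns |111> with probability 1/4.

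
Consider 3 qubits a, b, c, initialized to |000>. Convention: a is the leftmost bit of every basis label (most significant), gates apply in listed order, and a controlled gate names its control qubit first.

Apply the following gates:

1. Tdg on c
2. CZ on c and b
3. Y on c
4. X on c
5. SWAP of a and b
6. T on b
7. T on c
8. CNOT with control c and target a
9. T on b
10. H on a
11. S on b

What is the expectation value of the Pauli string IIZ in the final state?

In the final state, IIZ has expectation 1.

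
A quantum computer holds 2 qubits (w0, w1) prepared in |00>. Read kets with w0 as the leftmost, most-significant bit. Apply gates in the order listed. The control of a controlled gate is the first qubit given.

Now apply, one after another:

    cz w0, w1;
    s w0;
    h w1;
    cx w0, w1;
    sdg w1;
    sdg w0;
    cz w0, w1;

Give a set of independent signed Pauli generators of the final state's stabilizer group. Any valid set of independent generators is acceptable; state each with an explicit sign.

One valid set of independent stabilizer generators is -IY, +ZI (any independent generating set of the same group is equally correct).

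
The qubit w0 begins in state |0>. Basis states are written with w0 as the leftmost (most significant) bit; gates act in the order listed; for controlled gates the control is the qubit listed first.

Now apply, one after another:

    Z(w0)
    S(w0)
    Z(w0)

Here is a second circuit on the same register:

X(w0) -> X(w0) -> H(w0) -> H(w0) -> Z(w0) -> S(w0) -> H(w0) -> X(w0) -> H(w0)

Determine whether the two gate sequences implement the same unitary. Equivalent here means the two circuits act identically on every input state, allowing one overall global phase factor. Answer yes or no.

Yes — the two circuits implement the same unitary up to a global phase.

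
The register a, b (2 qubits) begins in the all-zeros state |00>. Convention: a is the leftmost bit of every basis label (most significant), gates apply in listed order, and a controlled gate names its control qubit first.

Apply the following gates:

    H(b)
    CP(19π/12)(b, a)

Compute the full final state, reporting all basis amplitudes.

After the circuit, the state carries amplitude sqrt(2)/2 on |00>, sqrt(2)/2 on |01>, 0 on |10>, 0 on |11>.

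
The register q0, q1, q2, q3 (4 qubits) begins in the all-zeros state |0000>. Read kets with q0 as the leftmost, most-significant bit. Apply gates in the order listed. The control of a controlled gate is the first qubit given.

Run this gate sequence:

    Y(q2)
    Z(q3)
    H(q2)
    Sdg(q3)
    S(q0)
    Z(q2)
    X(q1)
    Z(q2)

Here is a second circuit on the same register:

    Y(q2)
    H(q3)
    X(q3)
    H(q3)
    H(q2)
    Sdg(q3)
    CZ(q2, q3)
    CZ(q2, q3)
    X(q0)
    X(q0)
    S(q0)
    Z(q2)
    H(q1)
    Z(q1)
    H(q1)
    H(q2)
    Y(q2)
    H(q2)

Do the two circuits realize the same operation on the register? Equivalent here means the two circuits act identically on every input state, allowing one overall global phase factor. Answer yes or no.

No — the two circuits implement different unitaries, even allowing a global phase.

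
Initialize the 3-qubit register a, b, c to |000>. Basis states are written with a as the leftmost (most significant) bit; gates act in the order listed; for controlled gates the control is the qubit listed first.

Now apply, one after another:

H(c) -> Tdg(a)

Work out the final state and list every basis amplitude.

After the circuit, the state carries amplitude sqrt(2)/2 on |000>, sqrt(2)/2 on |001>, and 0 on every other basis state.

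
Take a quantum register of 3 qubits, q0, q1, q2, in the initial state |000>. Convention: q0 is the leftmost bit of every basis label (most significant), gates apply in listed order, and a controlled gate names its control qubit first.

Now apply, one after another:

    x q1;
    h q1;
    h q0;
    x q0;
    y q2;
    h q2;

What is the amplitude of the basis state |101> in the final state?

The amplitude on |101> is -sqrt(2)*I/4.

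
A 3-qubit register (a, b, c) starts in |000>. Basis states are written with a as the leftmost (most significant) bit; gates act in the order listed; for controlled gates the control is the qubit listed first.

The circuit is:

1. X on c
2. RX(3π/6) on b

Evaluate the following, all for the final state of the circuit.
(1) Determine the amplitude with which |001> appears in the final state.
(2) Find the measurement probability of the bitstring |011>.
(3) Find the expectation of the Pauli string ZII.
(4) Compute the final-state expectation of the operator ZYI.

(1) The amplitude on |001> is sqrt(2)/2.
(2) A full measurement returns |011> with probability 1/2.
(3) In the final state, ZII has expectation 1.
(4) The observable ZYI averages to -1.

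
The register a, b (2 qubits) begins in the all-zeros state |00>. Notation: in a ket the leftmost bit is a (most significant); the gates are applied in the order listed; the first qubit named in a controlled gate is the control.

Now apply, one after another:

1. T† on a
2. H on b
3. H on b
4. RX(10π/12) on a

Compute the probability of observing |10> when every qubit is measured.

The probability of measuring |10> is sqrt(3)/4 + 1/2. Key observation: gates 2-3 undo each other exactly, leaving only the rest of the circuit to track.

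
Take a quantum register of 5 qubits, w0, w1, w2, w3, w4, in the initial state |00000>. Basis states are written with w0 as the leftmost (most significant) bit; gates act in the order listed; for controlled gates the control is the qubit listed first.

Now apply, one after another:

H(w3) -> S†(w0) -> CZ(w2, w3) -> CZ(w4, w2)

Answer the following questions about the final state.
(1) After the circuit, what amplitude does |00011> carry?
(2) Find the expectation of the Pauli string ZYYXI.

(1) The final state's coefficient on |00011> equals 0.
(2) The expectation value of ZYYXI is 0.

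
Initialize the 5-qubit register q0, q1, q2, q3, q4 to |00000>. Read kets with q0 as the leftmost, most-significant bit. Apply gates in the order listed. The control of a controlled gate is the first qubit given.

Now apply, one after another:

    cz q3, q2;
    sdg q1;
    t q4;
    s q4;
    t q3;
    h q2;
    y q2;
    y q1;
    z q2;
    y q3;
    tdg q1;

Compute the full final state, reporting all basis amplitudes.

After the circuit, the state carries amplitude sqrt(2)*exp(I*pi/4)/2 on |01010>, sqrt(2)*exp(I*pi/4)/2 on |01110>, and 0 on every other basis state.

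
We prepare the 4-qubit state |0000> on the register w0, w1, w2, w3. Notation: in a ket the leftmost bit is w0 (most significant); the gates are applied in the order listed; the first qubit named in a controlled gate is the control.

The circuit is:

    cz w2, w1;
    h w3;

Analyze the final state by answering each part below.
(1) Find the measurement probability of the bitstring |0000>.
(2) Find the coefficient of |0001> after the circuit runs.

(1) The probability of measuring |0000> is 1/2.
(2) The final state's coefficient on |0001> equals sqrt(2)/2.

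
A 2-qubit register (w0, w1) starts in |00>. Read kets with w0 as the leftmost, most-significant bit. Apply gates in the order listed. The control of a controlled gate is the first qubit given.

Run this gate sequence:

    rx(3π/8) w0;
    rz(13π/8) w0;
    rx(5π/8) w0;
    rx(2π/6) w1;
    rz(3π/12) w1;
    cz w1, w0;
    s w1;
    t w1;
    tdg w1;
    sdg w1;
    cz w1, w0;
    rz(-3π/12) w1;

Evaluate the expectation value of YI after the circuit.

The expectation value of YI is -2*sin(5*pi/16)*cos(3*pi/16)**2*cos(5*pi/16) + 2*sin(3*pi/16)**2*sin(5*pi/16)*cos(5*pi/16) + exp(-3*I*pi/8)*sin(3*pi/16)*sin(5*pi/16)**2*cos(3*pi/16) - exp(3*I*pi/8)*sin(3*pi/16)*cos(3*pi/16)*cos(5*pi/16)**2 - exp(-3*I*pi/8)*sin(3*pi/16)*cos(3*pi/16)*cos(5*pi/16)**2 + exp(3*I*pi/8)*sin(3*pi/16)*sin(5*pi/16)**2*cos(3*pi/16). Key observation: gates 5-12 undo each other exactly, leaving only the rest of the circuit to track.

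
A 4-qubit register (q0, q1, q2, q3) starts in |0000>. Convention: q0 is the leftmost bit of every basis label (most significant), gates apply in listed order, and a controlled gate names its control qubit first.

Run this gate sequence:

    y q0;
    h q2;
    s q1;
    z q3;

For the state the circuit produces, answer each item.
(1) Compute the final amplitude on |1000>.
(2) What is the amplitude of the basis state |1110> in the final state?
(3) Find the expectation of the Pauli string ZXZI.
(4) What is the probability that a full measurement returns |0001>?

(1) The final state's coefficient on |1000> equals sqrt(2)*I/2.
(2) |1110> carries amplitude 0 in the final state.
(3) In the final state, ZXZI has expectation 0.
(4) A full measurement returns |0001> with probability 0.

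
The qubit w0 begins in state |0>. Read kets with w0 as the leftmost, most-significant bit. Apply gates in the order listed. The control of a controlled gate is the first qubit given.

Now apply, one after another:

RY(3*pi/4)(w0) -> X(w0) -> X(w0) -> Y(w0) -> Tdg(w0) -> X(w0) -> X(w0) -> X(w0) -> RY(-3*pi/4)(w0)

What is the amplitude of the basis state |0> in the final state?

The amplitude on |0> is -I/2 - sqrt(2)*I/4 - sqrt(2)*exp(I*pi/4)/4 + exp(I*pi/4)/2.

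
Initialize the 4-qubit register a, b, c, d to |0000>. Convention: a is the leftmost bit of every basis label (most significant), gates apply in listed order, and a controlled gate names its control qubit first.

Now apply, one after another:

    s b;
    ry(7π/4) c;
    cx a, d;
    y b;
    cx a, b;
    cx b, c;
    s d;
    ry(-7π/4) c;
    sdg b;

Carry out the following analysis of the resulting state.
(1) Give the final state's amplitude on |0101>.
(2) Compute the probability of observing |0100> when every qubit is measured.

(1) The final state's coefficient on |0101> equals 0.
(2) Outcome |0100> occurs with probability 1/2.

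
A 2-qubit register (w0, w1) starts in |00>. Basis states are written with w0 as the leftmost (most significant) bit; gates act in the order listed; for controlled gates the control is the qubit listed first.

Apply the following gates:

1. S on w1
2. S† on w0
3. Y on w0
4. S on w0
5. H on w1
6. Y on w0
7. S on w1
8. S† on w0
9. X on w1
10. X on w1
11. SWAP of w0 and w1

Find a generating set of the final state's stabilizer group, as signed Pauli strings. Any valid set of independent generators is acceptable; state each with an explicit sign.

The stabilizer group can be generated by +YI, +IZ, among other valid generating sets.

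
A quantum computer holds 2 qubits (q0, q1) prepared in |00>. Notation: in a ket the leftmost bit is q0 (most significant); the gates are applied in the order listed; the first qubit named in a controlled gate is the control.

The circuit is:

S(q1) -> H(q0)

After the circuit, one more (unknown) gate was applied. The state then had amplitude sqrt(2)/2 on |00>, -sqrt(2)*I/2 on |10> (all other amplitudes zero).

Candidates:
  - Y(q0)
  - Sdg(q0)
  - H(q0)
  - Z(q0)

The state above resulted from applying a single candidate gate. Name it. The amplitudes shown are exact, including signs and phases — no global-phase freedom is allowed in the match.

The unique candidate consistent with the amplitudes is Sdg(q0).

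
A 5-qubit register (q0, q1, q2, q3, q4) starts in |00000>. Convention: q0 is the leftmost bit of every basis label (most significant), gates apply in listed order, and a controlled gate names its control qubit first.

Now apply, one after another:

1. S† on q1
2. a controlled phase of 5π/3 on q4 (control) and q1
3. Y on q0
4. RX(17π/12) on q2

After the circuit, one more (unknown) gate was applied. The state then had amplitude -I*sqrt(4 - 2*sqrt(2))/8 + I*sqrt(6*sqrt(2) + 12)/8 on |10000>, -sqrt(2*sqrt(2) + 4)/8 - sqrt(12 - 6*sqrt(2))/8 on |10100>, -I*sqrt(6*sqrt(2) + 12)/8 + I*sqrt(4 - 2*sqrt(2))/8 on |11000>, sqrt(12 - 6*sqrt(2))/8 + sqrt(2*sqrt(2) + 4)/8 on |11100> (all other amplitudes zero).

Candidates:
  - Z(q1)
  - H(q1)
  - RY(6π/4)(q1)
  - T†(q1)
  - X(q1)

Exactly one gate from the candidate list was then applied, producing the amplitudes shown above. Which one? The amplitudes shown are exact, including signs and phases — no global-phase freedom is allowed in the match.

It was RY(6π/4)(q1) that produced the state shown.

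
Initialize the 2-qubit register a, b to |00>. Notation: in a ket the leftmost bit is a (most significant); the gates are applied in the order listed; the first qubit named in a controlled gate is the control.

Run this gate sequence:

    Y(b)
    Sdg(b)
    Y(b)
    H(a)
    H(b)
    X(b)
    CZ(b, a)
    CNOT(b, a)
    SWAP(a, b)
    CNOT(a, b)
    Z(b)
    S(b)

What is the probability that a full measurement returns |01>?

A full measurement returns |01> with probability 1/4.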